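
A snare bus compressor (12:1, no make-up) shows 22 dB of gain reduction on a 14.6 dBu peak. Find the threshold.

Input is 24 dB above T (since output overshoot × R = input overshoot: (-7.4 − T)·12 = 14.6 − T gives T = -9.4 dBu).
Check: -9.4 + (14.6 − (-9.4))/12 = -9.4 + 2 = -7.4 dBu. ✓

-9.4 dBu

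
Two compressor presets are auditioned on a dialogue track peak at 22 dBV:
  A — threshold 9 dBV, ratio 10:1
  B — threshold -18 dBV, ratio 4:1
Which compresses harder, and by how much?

B, by 18.3 dB

A: overshoot 13 dB → output overshoot 1.3 dB → GR 11.7 dB.
B: overshoot 40 dB → output overshoot 10 dB → GR 30 dB.
B applies 18.3 dB more gain reduction.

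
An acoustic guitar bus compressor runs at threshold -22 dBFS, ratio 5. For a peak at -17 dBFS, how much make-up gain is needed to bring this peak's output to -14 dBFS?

7 dB

Without make-up, output = threshold + overshoot/5 = -22 + 1 = -21 dBFS.
Gap to target: 7 dB.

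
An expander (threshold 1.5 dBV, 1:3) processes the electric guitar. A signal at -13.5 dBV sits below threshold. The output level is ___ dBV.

Undershoot = 1.5 − (-13.5) = 15 dB.
At 1:3, that expands to 45 dB under threshold.
Output = 1.5 − 45 = -43.5 dBV.

-43.5 dBV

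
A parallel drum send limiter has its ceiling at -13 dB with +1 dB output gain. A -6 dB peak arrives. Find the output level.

At ∞:1, everything above -13 dB is held at the ceiling.
Output gain then adds 1 dB: -13 + 1 = -12 dB.

-12 dB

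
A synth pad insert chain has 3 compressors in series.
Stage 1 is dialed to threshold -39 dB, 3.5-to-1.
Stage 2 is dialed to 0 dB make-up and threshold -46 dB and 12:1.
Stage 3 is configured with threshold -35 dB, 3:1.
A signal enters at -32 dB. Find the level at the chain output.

-45.25 dB

Stage 1: 7 dB above -39 dB, reduced 3.5:1 to 2 dB above → -37 dB.
Stage 2: -37 dB is 9 dB over -46 dB; at 12:1 that becomes 0.75 dB over, giving -45.25 dB.
Stage 3: -45.25 dB is at or below the -35 dB threshold — no compression; output -45.25 dB.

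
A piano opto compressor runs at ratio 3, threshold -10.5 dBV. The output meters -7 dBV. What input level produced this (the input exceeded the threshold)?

0 dBV

The compressed level sits -7 − (-10.5) = 3.5 dB over threshold.
Undo the ratio: input overshoot = 3.5 × 3 = 10.5 dB, giving input = 0 dBV.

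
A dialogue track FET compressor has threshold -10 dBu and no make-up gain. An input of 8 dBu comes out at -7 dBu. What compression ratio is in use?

Input overshoot = 8 − (-10) = 18 dB; output overshoot = -7 − (-10) = 3 dB.
Ratio = 18 / 3 = 6.

6:1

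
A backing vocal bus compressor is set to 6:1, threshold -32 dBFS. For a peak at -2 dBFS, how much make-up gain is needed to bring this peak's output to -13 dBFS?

14 dB

Without make-up, output = threshold + overshoot/6 = -32 + 5 = -27 dBFS.
Gap to target: 14 dB.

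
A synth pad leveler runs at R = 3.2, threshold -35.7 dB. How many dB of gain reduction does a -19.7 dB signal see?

-19.7 dB exceeds the threshold by 16 dB.
A 3.2:1 ratio leaves 5 dB of that excess.
So the signal is attenuated by 16 − 5 = 11 dB.

11 dB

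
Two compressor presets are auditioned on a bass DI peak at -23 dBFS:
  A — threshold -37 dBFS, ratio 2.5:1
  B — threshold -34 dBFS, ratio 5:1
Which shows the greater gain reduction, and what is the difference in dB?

A: GR = 14 − 14/2.5 = 8.4 dB.
B: GR = 11 − 11/5 = 8.8 dB.
B reduces 0.4 dB more.

B, by 0.4 dB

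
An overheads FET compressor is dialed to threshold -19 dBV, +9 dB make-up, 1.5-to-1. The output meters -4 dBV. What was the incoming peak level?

Before make-up, the level was -4 − 9 = -13 dBV.
Post-compression overshoot = -13 − (-19) = 6 dB.
Before 1.5:1 compression the overshoot was 6 × 1.5 = 9 dB, so input = -19 + 9 = -10 dBV.

-10 dBV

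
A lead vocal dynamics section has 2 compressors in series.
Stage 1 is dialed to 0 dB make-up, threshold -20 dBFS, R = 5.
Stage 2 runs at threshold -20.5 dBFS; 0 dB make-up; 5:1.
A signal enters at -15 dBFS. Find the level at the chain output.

Stage 1: 5 dB above -20 dBFS, reduced 5:1 to 1 dB above → -19 dBFS.
Stage 2: 1.5 dB above -20.5 dBFS, reduced 5:1 to 0.3 dB above → -20.2 dBFS.

-20.2 dBFS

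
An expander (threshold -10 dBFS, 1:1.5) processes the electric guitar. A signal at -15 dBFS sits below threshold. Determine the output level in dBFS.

-17.5 dBFS

Below threshold, a 1:1.5 expander applies gain = (1.5−1)×(T − x) of attenuation.
(1.5−1) × 5 = 2.5 dB, so output = -15 − 2.5 = -17.5 dBFS.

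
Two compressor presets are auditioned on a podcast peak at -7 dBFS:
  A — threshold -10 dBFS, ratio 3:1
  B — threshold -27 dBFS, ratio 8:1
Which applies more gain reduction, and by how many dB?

A: 3 dB over, compressed to 1 dB over, so 2 dB of GR.
B: 20 dB over, compressed to 2.5 dB over, so 17.5 dB of GR.
B applies 15.5 dB more gain reduction.

B, by 15.5 dB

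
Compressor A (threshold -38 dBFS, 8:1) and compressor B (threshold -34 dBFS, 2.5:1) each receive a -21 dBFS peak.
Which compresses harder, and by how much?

A: GR = 17 − 17/8 = 14.875 dB.
B: GR = 13 − 13/2.5 = 7.8 dB.
A reduces 7.075 dB more.

A, by 7.075 dB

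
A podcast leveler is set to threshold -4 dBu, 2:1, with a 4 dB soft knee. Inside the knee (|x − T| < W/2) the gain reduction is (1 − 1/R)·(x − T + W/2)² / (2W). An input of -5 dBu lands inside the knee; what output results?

x − T + W/2 = -5 − (-4) + 2 = 1.
GR = (1 − 1/2) × 1² / 8 = 0.5 × 1 / 8 = 0.0625 dB.
Output = -5 − 0.0625 = -5.0625 dBu.

-5.0625 dBu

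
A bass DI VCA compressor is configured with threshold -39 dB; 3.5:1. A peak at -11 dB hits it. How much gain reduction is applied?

20 dB

The signal is 28 dB above threshold.
After 3.5:1 compression the overshoot becomes 28/3.5 = 8 dB.
GR = overshoot in − overshoot out = 28 − 8 = 20 dB.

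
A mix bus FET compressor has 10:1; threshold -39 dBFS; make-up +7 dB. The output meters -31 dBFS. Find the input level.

-29 dBFS

Before make-up, the level was -31 − 7 = -38 dBFS.
That's 1 dB above the -39 dBFS threshold.
Before 10:1 compression the overshoot was 1 × 10 = 10 dB, so input = -39 + 10 = -29 dBFS.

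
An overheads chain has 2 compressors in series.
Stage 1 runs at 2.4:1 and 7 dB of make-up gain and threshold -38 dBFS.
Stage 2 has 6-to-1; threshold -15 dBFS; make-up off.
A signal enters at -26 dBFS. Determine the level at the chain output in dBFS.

-26 dBFS

Stage 1: -26 dBFS is 12 dB over -38 dBFS; at 2.4:1 that becomes 5 dB over, giving -33 dBFS; +7 dB make-up → -26 dBFS.
Stage 2: -26 dBFS is at or below the -15 dBFS threshold — no compression; output -26 dBFS.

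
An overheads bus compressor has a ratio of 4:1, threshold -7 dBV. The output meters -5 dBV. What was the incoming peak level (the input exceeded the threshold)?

1 dBV

Post-compression overshoot = -5 − (-7) = 2 dB.
Input overshoot = R × output overshoot = 8 dB → input = -7 + 8 = 1 dBV.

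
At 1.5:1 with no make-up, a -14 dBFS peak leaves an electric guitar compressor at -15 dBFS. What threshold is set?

Input is 3 dB above T (since output overshoot × R = input overshoot: (-15 − T)·1.5 = -14 − T gives T = -17 dBFS).
Check: -17 + (-14 − (-17))/1.5 = -17 + 2 = -15 dBFS. ✓

-17 dBFS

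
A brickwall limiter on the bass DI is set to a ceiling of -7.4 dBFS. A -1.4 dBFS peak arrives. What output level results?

At ∞:1, everything above -7.4 dBFS is held at the ceiling.

-7.4 dBFS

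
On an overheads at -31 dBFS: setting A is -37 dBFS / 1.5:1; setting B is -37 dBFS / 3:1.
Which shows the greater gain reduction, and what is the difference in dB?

A: overshoot 6 dB → output overshoot 4 dB → GR 2 dB.
B: overshoot 6 dB → output overshoot 2 dB → GR 4 dB.
B reduces 2 dB more.

B, by 2 dB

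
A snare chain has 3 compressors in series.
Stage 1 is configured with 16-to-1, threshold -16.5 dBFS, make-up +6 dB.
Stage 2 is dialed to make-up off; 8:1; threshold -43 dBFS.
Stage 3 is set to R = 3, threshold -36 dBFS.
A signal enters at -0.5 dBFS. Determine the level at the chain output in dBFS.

-38.8125 dBFS

Stage 1: overshoot 16 dB → 16/16 = 1 dB → -15.5 dBFS; +6 dB make-up → -9.5 dBFS.
Stage 2: -9.5 dBFS is 33.5 dB over -43 dBFS; at 8:1 that becomes 4.1875 dB over, giving -38.8125 dBFS.
Stage 3: -38.8125 dBFS is at or below the -36 dBFS threshold — no compression; output -38.8125 dBFS.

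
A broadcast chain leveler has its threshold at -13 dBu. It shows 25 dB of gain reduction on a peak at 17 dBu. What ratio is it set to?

Input overshoot = 17 − (-13) = 30 dB.
Output overshoot = 30 − 25 = 5 dB.
Ratio = input overshoot / output overshoot = 30 / 5 = 6.

6:1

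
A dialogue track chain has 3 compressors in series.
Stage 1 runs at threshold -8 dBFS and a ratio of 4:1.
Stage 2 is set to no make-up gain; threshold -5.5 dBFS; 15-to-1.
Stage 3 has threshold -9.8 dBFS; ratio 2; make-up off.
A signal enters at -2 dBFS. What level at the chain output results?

-8.15 dBFS

Stage 1: -2 dBFS is 6 dB over -8 dBFS; at 4:1 that becomes 1.5 dB over, giving -6.5 dBFS.
Stage 2: -6.5 dBFS is at or below the -5.5 dBFS threshold — no compression; output -6.5 dBFS.
Stage 3: -6.5 dBFS is 3.3 dB over -9.8 dBFS; at 2:1 that becomes 1.65 dB over, giving -8.15 dBFS.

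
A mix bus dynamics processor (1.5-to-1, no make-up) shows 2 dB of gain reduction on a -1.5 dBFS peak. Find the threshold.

Let T be the threshold. Output overshoot = (input overshoot)/R, so -3.5 − T = (-1.5 − T)/1.5.
1.5·(-3.5 − T) = -1.5 − T → 0.5·T = -5.25 − (-1.5) = -3.75.
T = -3.75/0.5 = -7.5 dBFS.

-7.5 dBFS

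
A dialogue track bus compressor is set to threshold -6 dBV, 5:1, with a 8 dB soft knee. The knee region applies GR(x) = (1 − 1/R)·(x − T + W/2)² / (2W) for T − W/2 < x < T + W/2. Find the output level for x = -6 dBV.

x − T + W/2 = -6 − (-6) + 4 = 4.
GR = (1 − 1/5) × 4² / 16 = 0.8 × 16 / 16 = 0.8 dB.
Output = -6 − 0.8 = -6.8 dBV.

-6.8 dBV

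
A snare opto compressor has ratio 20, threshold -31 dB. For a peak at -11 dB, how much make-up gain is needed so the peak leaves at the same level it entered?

19 dB

Without make-up, output = threshold + overshoot/20 = -31 + 1 = -30 dB.
Gap to target: 19 dB.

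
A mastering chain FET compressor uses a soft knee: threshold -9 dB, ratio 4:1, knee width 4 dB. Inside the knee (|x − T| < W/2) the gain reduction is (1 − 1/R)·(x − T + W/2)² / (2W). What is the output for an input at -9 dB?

-9.375 dB

x − T + W/2 = -9 − (-9) + 2 = 2.
GR = (1 − 1/4) × 2² / 8 = 0.75 × 4 / 8 = 0.375 dB.
Output = -9 − 0.375 = -9.375 dB.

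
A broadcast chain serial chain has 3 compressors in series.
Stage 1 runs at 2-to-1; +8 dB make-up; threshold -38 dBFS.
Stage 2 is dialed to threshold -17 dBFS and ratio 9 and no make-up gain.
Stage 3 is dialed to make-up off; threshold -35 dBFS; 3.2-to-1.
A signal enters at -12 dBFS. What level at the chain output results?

-29.375 dBFS

Stage 1: overshoot 26 dB → 26/2 = 13 dB → -25 dBFS; +8 dB make-up → -17 dBFS.
Stage 2: below threshold (-17 ≤ -17); passes unchanged; output -17 dBFS.
Stage 3: 18 dB above -35 dBFS, reduced 3.2:1 to 5.625 dB above → -29.375 dBFS.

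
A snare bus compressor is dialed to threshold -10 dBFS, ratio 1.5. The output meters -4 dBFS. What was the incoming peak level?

Post-compression overshoot = -4 − (-10) = 6 dB.
Input overshoot = R × output overshoot = 9 dB → input = -10 + 9 = -1 dBFS.

-1 dBFS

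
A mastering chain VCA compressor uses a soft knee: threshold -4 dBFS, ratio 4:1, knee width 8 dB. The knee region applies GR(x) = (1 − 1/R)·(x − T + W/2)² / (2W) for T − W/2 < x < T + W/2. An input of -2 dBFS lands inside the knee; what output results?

-3.6875 dBFS

x − T + W/2 = -2 − (-4) + 4 = 6.
GR = (1 − 1/4) × 6² / 16 = 0.75 × 36 / 16 = 1.6875 dB.
Output = -2 − 1.6875 = -3.6875 dBFS.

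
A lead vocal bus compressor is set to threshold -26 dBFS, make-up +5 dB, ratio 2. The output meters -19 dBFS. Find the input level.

Stripping the +5 dB make-up gives -24 dBFS at the gain stage.
The compressed level sits -24 − (-26) = 2 dB over threshold.
Input overshoot = R × output overshoot = 4 dB → input = -26 + 4 = -22 dBFS.

-22 dBFS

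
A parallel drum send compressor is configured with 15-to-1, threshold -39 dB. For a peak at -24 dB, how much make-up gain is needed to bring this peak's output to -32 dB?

Overshoot 15 dB → 15/15 = 1 dB after compression, so the compressed level is -39 + 1 = -38 dB.
Make-up = target − compressed = -32 − (-38) = 6 dB.

6 dB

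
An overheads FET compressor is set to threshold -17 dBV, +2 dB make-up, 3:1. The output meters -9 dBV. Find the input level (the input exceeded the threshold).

Stripping the +2 dB make-up gives -11 dBV at the gain stage.
The compressed level sits -11 − (-17) = 6 dB over threshold.
Input overshoot = R × output overshoot = 18 dB → input = -17 + 18 = 1 dBV.

1 dBV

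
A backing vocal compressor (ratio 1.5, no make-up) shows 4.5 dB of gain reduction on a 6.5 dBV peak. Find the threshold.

Let T be the threshold. Output overshoot = (input overshoot)/R, so 2 − T = (6.5 − T)/1.5.
1.5·(2 − T) = 6.5 − T → 0.5·T = 3 − 6.5 = -3.5.
T = -3.5/0.5 = -7 dBV.

-7 dBV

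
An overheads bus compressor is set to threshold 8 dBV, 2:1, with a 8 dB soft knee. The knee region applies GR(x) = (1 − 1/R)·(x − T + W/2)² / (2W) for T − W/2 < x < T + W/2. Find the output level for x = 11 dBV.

9.46875 dBV

x − T + W/2 = 11 − 8 + 4 = 7.
GR = (1 − 1/2) × 7² / 16 = 0.5 × 49 / 16 = 1.53125 dB.
Output = 11 − 1.53125 = 9.46875 dBV.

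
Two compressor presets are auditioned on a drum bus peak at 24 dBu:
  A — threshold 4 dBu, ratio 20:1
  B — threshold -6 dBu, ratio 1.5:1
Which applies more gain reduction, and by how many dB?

A, by 9 dB

A: GR = 20 − 20/20 = 19 dB.
B: GR = 30 − 30/1.5 = 10 dB.
A applies 9 dB more gain reduction.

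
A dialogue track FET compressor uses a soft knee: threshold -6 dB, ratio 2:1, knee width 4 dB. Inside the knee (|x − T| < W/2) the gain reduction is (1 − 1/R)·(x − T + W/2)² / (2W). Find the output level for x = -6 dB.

-6.25 dB

x − T + W/2 = -6 − (-6) + 2 = 2.
GR = (1 − 1/2) × 2² / 8 = 0.5 × 4 / 8 = 0.25 dB.
Output = -6 − 0.25 = -6.25 dB.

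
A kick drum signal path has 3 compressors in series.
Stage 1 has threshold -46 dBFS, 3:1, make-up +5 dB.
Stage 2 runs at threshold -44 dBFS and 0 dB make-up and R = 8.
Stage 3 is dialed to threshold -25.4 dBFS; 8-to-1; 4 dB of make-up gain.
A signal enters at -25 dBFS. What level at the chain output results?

Stage 1: -25 dBFS is 21 dB over -46 dBFS; at 3:1 that becomes 7 dB over, giving -39 dBFS; +5 dB make-up → -34 dBFS.
Stage 2: -34 dBFS is 10 dB over -44 dBFS; at 8:1 that becomes 1.25 dB over, giving -42.75 dBFS.
Stage 3: -42.75 dBFS ≤ -25.4 dBFS, so stage 3 doesn't engage; make-up brings it to -38.75 dBFS.

-38.75 dBFS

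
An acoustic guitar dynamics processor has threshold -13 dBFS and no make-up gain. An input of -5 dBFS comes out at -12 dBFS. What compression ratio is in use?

8:1

Input overshoot = -5 − (-13) = 8 dB; output overshoot = -12 − (-13) = 1 dB.
Ratio = 8 / 1 = 8.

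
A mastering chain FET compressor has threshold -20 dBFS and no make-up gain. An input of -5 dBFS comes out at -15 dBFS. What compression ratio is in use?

3:1

Input overshoot = -5 − (-20) = 15 dB; output overshoot = -15 − (-20) = 5 dB.
Ratio = 15 / 5 = 3.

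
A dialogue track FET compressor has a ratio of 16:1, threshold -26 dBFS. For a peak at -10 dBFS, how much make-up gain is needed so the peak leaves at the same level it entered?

The peak compresses to -26 + 16/16 = -25 dBFS.
To reach -10 dBFS requires -10 − (-25) = 15 dB of make-up.

15 dB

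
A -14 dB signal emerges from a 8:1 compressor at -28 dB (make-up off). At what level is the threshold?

-30 dB

Let T be the threshold. Output overshoot = (input overshoot)/R, so -28 − T = (-14 − T)/8.
8·(-28 − T) = -14 − T → 7·T = -224 − (-14) = -210.
T = -210/7 = -30 dB.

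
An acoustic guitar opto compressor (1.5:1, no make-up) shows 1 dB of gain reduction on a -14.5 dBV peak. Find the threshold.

-17.5 dBV

Input is 3 dB above T (since output overshoot × R = input overshoot: (-15.5 − T)·1.5 = -14.5 − T gives T = -17.5 dBV).
Check: -17.5 + (-14.5 − (-17.5))/1.5 = -17.5 + 2 = -15.5 dBV. ✓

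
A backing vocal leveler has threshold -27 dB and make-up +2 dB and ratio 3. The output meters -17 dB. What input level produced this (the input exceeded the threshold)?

-3 dB

Stripping the +2 dB make-up gives -19 dB at the gain stage.
Post-compression overshoot = -19 − (-27) = 8 dB.
Input overshoot = R × output overshoot = 24 dB → input = -27 + 24 = -3 dB.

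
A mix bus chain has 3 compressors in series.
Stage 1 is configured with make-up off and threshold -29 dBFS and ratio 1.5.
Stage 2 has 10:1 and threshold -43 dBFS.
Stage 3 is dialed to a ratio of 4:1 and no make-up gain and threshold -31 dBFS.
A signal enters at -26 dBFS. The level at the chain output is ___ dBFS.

-41.4 dBFS

Stage 1: overshoot 3 dB → 3/1.5 = 2 dB → -27 dBFS.
Stage 2: 16 dB above -43 dBFS, reduced 10:1 to 1.6 dB above → -41.4 dBFS.
Stage 3: -41.4 dBFS is at or below the -31 dBFS threshold — no compression; output -41.4 dBFS.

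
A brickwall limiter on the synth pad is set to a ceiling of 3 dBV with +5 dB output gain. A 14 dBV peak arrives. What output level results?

8 dBV

At ∞:1, everything above 3 dBV is held at the ceiling.
Output gain then adds 5 dB: 3 + 5 = 8 dBV.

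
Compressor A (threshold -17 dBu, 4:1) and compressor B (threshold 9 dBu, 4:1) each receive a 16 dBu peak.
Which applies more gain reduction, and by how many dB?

A: 33 dB over, compressed to 8.25 dB over, so 24.75 dB of GR.
B: 7 dB over, compressed to 1.75 dB over, so 5.25 dB of GR.
A applies 19.5 dB more gain reduction.

A, by 19.5 dB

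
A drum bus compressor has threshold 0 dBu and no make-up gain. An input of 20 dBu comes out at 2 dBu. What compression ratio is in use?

10:1

Input overshoot = 20 − 0 = 20 dB; output overshoot = 2 − 0 = 2 dB.
Ratio = 20 / 2 = 10.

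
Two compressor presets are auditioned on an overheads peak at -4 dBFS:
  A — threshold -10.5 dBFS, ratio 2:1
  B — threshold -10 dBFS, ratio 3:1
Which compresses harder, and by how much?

B, by 0.75 dB

A: overshoot 6.5 dB → output overshoot 3.25 dB → GR 3.25 dB.
B: overshoot 6 dB → output overshoot 2 dB → GR 4 dB.
B reduces 0.75 dB more.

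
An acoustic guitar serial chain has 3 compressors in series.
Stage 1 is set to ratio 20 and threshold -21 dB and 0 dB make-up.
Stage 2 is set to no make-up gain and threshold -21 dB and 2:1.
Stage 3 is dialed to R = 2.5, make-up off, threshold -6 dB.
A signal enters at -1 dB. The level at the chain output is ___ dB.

-20.5 dB

Stage 1: 20 dB above -21 dB, reduced 20:1 to 1 dB above → -20 dB.
Stage 2: overshoot 1 dB → 1/2 = 0.5 dB → -20.5 dB.
Stage 3: -20.5 dB is at or below the -6 dB threshold — no compression; output -20.5 dB.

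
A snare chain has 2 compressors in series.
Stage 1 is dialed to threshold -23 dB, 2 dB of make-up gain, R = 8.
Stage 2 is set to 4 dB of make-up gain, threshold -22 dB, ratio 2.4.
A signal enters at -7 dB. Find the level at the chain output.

-16.75 dB

Stage 1: overshoot 16 dB → 16/8 = 2 dB → -21 dB; +2 dB make-up → -19 dB.
Stage 2: overshoot 3 dB → 3/2.4 = 1.25 dB → -20.75 dB; +4 dB make-up → -16.75 dB.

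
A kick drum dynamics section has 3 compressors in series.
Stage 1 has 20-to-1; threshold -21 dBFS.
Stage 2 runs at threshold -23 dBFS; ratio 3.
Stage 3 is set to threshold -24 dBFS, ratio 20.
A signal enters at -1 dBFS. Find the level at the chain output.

-23.9 dBFS

Stage 1: overshoot 20 dB → 20/20 = 1 dB → -20 dBFS.
Stage 2: -20 dBFS is 3 dB over -23 dBFS; at 3:1 that becomes 1 dB over, giving -22 dBFS.
Stage 3: overshoot 2 dB → 2/20 = 0.1 dB → -23.9 dBFS.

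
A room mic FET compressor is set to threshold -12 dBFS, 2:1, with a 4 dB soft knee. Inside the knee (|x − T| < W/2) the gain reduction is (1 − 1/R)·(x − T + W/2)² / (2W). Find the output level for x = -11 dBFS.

x − T + W/2 = -11 − (-12) + 2 = 3.
GR = (1 − 1/2) × 3² / 8 = 0.5 × 9 / 8 = 0.5625 dB.
Output = -11 − 0.5625 = -11.5625 dBFS.

-11.5625 dBFS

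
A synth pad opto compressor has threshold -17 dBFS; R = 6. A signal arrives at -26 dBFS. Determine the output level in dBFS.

-26 dBFS

-26 dBFS is 9 dB below the -17 dBFS threshold, so no gain reduction is applied.
Output = input = -26 dBFS.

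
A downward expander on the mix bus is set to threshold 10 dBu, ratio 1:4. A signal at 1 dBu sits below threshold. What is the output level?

-26 dBu

Below threshold, a 1:4 expander applies gain = (4−1)×(T − x) of attenuation.
(4−1) × 9 = 27 dB, so output = 1 − 27 = -26 dBu.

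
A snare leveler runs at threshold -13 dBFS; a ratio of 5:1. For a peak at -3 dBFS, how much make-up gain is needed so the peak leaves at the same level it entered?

8 dB

Overshoot 10 dB → 10/5 = 2 dB after compression, so the compressed level is -13 + 2 = -11 dBFS.
Make-up = target − compressed = -3 − (-11) = 8 dB.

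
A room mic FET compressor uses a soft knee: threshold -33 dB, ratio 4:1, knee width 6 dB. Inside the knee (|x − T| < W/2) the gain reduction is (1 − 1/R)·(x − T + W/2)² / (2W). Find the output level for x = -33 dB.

-33.5625 dB

x − T + W/2 = -33 − (-33) + 3 = 3.
GR = (1 − 1/4) × 3² / 12 = 0.75 × 9 / 12 = 0.5625 dB.
Output = -33 − 0.5625 = -33.5625 dB.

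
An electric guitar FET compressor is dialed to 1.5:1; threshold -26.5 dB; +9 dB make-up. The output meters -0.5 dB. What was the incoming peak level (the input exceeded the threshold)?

-1 dB

Stripping the +9 dB make-up gives -9.5 dB at the gain stage.
The compressed level sits -9.5 − (-26.5) = 17 dB over threshold.
Before 1.5:1 compression the overshoot was 17 × 1.5 = 25.5 dB, so input = -26.5 + 25.5 = -1 dB.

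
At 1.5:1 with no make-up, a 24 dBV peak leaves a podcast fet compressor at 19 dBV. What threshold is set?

9 dBV

Let T be the threshold. Output overshoot = (input overshoot)/R, so 19 − T = (24 − T)/1.5.
1.5·(19 − T) = 24 − T → 0.5·T = 28.5 − 24 = 4.5.
T = 4.5/0.5 = 9 dBV.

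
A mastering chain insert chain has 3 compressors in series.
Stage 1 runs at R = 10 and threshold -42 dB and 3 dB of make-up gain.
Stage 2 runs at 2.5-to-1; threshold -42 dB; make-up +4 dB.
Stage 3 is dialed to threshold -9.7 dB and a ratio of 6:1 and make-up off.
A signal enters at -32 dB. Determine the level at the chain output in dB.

Stage 1: 10 dB above -42 dB, reduced 10:1 to 1 dB above → -41 dB; +3 dB make-up → -38 dB.
Stage 2: overshoot 4 dB → 4/2.5 = 1.6 dB → -40.4 dB; +4 dB make-up → -36.4 dB.
Stage 3: -36.4 dB is at or below the -9.7 dB threshold — no compression; output -36.4 dB.

-36.4 dB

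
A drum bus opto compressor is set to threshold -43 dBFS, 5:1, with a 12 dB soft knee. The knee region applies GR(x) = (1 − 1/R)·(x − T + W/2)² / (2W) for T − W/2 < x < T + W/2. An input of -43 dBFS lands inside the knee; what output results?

x − T + W/2 = -43 − (-43) + 6 = 6.
GR = (1 − 1/5) × 6² / 24 = 0.8 × 36 / 24 = 1.2 dB.
Output = -43 − 1.2 = -44.2 dBFS.

-44.2 dBFS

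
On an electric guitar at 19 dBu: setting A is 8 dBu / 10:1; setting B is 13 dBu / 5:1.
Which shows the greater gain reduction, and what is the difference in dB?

A, by 5.1 dB

A: GR = 11 − 11/10 = 9.9 dB.
B: GR = 6 − 6/5 = 4.8 dB.
Difference: 5.1 dB in favour of A.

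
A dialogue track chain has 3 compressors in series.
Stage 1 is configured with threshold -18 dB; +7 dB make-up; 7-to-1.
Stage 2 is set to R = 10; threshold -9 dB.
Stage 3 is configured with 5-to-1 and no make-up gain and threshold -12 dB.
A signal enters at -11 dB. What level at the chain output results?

-11.6 dB

Stage 1: -11 dB is 7 dB over -18 dB; at 7:1 that becomes 1 dB over, giving -17 dB; +7 dB make-up → -10 dB.
Stage 2: -10 dB ≤ -9 dB, so stage 2 doesn't engage; output -10 dB.
Stage 3: overshoot 2 dB → 2/5 = 0.4 dB → -11.6 dB.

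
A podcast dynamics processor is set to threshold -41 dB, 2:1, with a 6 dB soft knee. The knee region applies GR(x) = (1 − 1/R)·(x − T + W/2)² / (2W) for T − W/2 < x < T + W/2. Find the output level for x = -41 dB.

x − T + W/2 = -41 − (-41) + 3 = 3.
GR = (1 − 1/2) × 3² / 12 = 0.5 × 9 / 12 = 0.375 dB.
Output = -41 − 0.375 = -41.375 dB.

-41.375 dB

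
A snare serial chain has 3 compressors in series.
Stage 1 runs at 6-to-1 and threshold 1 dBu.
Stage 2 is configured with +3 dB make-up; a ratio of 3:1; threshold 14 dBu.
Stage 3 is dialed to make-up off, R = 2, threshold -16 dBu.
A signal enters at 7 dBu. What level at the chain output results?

-5.5 dBu

Stage 1: 6 dB above 1 dBu, reduced 6:1 to 1 dB above → 2 dBu.
Stage 2: 2 dBu is at or below the 14 dBu threshold — no compression; make-up brings it to 5 dBu.
Stage 3: 21 dB above -16 dBu, reduced 2:1 to 10.5 dB above → -5.5 dBu.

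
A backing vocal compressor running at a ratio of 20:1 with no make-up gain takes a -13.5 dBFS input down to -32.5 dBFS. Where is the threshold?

Let T be the threshold. Output overshoot = (input overshoot)/R, so -32.5 − T = (-13.5 − T)/20.
20·(-32.5 − T) = -13.5 − T → 19·T = -650 − (-13.5) = -636.5.
T = -636.5/19 = -33.5 dBFS.

-33.5 dBFS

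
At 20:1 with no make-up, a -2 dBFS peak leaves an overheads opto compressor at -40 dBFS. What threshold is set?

Gain reduction = -2 − (-40) = 38 dB; output overshoot = GR / (R − 1) = 38 / 19 = 2 dB.
Threshold = output − output overshoot = -40 − 2 = -42 dBFS.

-42 dBFS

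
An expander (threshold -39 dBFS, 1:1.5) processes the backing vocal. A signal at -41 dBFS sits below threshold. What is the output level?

The input is 2 dB below the -39 dBFS threshold.
A 1:1.5 expander multiplies undershoot by 1.5: 2 × 1.5 = 3 dB below threshold.
Output = -39 − 3 = -42 dBFS.

-42 dBFS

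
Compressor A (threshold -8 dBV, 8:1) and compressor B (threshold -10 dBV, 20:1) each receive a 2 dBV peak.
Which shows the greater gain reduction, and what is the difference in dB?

B, by 2.65 dB

A: 10 dB over, compressed to 1.25 dB over, so 8.75 dB of GR.
B: 12 dB over, compressed to 0.6 dB over, so 11.4 dB of GR.
B applies 2.65 dB more gain reduction.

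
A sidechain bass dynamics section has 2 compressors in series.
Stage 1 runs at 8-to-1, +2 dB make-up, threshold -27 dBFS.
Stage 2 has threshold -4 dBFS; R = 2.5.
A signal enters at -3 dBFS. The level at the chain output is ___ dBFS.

-22 dBFS

Stage 1: 24 dB above -27 dBFS, reduced 8:1 to 3 dB above → -24 dBFS; +2 dB make-up → -22 dBFS.
Stage 2: -22 dBFS is at or below the -4 dBFS threshold — no compression; output -22 dBFS.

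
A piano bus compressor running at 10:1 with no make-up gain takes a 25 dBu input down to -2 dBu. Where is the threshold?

Gain reduction = 25 − (-2) = 27 dB; output overshoot = GR / (R − 1) = 27 / 9 = 3 dB.
Threshold = output − output overshoot = -2 − 3 = -5 dBu.

-5 dBu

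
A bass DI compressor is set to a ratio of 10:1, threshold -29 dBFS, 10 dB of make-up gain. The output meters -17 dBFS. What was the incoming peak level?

Stripping the +10 dB make-up gives -27 dBFS at the gain stage.
Post-compression overshoot = -27 − (-29) = 2 dB.
Input overshoot = R × output overshoot = 20 dB → input = -29 + 20 = -9 dBFS.

-9 dBFS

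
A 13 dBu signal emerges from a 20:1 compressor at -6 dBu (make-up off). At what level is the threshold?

-7 dBu

Gain reduction = 13 − (-6) = 19 dB; output overshoot = GR / (R − 1) = 19 / 19 = 1 dB.
Threshold = output − output overshoot = -6 − 1 = -7 dBu.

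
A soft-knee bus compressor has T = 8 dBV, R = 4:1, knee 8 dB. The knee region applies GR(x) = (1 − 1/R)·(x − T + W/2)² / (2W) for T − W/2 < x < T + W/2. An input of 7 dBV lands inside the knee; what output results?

x − T + W/2 = 7 − 8 + 4 = 3.
GR = (1 − 1/4) × 3² / 16 = 0.75 × 9 / 16 = 0.421875 dB.
Output = 7 − 0.421875 = 6.578125 dBV.

6.578125 dBV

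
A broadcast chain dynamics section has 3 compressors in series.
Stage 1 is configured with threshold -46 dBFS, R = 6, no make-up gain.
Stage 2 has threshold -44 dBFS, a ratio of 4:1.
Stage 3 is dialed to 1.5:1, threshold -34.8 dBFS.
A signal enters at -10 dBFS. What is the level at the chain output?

-43 dBFS

Stage 1: -10 dBFS is 36 dB over -46 dBFS; at 6:1 that becomes 6 dB over, giving -40 dBFS.
Stage 2: overshoot 4 dB → 4/4 = 1 dB → -43 dBFS.
Stage 3: -43 dBFS ≤ -34.8 dBFS, so stage 3 doesn't engage; output -43 dBFS.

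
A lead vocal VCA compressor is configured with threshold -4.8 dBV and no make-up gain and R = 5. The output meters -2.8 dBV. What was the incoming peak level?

That's 2 dB above the -4.8 dBV threshold.
Undo the ratio: input overshoot = 2 × 5 = 10 dB, giving input = 5.2 dBV.

5.2 dBV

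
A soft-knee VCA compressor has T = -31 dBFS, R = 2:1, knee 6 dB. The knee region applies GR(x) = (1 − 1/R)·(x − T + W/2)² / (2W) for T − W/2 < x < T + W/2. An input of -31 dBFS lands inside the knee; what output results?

-31.375 dBFS

x − T + W/2 = -31 − (-31) + 3 = 3.
GR = (1 − 1/2) × 3² / 12 = 0.5 × 9 / 12 = 0.375 dB.
Output = -31 − 0.375 = -31.375 dBFS.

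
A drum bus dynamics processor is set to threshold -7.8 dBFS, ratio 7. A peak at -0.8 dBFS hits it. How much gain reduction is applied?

The signal is 7 dB above threshold.
At 7:1, output sits 7/7 = 1 dB above threshold.
So the signal is attenuated by 7 − 1 = 6 dB.

6 dB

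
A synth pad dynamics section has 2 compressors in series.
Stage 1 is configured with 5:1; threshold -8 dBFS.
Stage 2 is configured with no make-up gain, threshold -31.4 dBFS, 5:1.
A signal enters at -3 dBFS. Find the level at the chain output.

Stage 1: overshoot 5 dB → 5/5 = 1 dB → -7 dBFS.
Stage 2: -7 dBFS is 24.4 dB over -31.4 dBFS; at 5:1 that becomes 4.88 dB over, giving -26.52 dBFS.

-26.52 dBFS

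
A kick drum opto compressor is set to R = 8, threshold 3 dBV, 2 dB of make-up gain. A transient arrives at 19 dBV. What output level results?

The input is 16 dB above the 3 dBV threshold.
8:1 compression reduces that to 16/8 = 2 dB over.
Output = 3 + 2 = 5 dBV; make-up adds 2 dB, giving 7 dBV.

7 dBV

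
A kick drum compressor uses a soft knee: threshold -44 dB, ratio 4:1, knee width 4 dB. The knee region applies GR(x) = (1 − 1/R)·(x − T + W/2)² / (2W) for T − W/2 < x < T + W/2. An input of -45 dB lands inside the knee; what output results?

x − T + W/2 = -45 − (-44) + 2 = 1.
GR = (1 − 1/4) × 1² / 8 = 0.75 × 1 / 8 = 0.09375 dB.
Output = -45 − 0.09375 = -45.09375 dB.

-45.09375 dB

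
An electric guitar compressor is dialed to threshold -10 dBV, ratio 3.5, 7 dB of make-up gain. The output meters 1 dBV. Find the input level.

Before make-up, the level was 1 − 7 = -6 dBV.
Post-compression overshoot = -6 − (-10) = 4 dB.
Before 3.5:1 compression the overshoot was 4 × 3.5 = 14 dB, so input = -10 + 14 = 4 dBV.

4 dBV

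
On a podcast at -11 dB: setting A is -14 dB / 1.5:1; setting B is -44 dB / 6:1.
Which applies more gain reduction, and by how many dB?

A: overshoot 3 dB → output overshoot 2 dB → GR 1 dB.
B: overshoot 33 dB → output overshoot 5.5 dB → GR 27.5 dB.
Difference: 26.5 dB in favour of B.

B, by 26.5 dB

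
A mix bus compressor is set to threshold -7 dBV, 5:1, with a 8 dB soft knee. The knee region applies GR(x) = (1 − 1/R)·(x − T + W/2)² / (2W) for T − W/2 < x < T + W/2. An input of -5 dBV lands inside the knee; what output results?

-6.8 dBV

x − T + W/2 = -5 − (-7) + 4 = 6.
GR = (1 − 1/5) × 6² / 16 = 0.8 × 36 / 16 = 1.8 dB.
Output = -5 − 1.8 = -6.8 dBV.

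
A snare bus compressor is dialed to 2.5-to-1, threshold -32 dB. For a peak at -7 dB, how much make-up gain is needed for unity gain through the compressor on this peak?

15 dB

Without make-up, output = threshold + overshoot/2.5 = -32 + 10 = -22 dB.
Gap to target: 15 dB.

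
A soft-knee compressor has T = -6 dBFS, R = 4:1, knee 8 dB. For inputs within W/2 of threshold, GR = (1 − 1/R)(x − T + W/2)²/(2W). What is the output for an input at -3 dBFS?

x − T + W/2 = -3 − (-6) + 4 = 7.
GR = (1 − 1/4) × 7² / 16 = 0.75 × 49 / 16 = 2.296875 dB.
Output = -3 − 2.296875 = -5.296875 dBFS.

-5.296875 dBFS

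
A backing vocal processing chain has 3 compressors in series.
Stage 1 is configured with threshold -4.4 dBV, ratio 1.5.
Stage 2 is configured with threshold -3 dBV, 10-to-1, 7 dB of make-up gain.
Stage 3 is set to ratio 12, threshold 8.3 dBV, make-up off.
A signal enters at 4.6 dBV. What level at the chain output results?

Stage 1: overshoot 9 dB → 9/1.5 = 6 dB → 1.6 dBV.
Stage 2: 1.6 dBV is 4.6 dB over -3 dBV; at 10:1 that becomes 0.46 dB over, giving -2.54 dBV; +7 dB make-up → 4.46 dBV.
Stage 3: 4.46 dBV ≤ 8.3 dBV, so stage 3 doesn't engage; output 4.46 dBV.

4.46 dBV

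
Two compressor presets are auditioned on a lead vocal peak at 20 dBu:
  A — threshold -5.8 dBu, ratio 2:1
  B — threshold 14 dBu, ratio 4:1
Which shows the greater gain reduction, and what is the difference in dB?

A: overshoot 25.8 dB → output overshoot 12.9 dB → GR 12.9 dB.
B: overshoot 6 dB → output overshoot 1.5 dB → GR 4.5 dB.
A reduces 8.4 dB more.

A, by 8.4 dB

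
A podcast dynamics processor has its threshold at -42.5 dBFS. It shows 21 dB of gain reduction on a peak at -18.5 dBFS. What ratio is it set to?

8:1

Input overshoot = -18.5 − (-42.5) = 24 dB.
Output overshoot = 24 − 21 = 3 dB.
Ratio = input overshoot / output overshoot = 24 / 3 = 8.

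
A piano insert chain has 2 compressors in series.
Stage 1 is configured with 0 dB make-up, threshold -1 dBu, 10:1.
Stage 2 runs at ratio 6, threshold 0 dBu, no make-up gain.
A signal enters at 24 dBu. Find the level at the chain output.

0.25 dBu

Stage 1: overshoot 25 dB → 25/10 = 2.5 dB → 1.5 dBu.
Stage 2: 1.5 dB above 0 dBu, reduced 6:1 to 0.25 dB above → 0.25 dBu.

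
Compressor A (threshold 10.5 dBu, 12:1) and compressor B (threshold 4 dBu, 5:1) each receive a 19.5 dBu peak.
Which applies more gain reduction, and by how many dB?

B, by 4.15 dB

A: overshoot 9 dB → output overshoot 0.75 dB → GR 8.25 dB.
B: overshoot 15.5 dB → output overshoot 3.1 dB → GR 12.4 dB.
B reduces 4.15 dB more.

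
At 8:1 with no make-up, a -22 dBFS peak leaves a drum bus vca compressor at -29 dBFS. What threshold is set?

Input is 8 dB above T (since output overshoot × R = input overshoot: (-29 − T)·8 = -22 − T gives T = -30 dBFS).
Check: -30 + (-22 − (-30))/8 = -30 + 1 = -29 dBFS. ✓

-30 dBFS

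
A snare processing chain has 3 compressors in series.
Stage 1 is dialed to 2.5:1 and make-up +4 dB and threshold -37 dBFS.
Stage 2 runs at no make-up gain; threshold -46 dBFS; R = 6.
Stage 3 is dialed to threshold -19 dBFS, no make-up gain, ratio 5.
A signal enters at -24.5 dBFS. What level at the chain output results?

Stage 1: -24.5 dBFS is 12.5 dB over -37 dBFS; at 2.5:1 that becomes 5 dB over, giving -32 dBFS; +4 dB make-up → -28 dBFS.
Stage 2: -28 dBFS is 18 dB over -46 dBFS; at 6:1 that becomes 3 dB over, giving -43 dBFS.
Stage 3: -43 dBFS is at or below the -19 dBFS threshold — no compression; output -43 dBFS.

-43 dBFS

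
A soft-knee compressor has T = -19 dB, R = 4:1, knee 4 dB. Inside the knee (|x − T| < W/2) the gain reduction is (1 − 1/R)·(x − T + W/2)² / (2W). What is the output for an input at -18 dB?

x − T + W/2 = -18 − (-19) + 2 = 3.
GR = (1 − 1/4) × 3² / 8 = 0.75 × 9 / 8 = 0.84375 dB.
Output = -18 − 0.84375 = -18.84375 dB.

-18.84375 dB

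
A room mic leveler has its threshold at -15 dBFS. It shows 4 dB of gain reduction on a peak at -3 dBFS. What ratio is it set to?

Input overshoot = -3 − (-15) = 12 dB.
Output overshoot = 12 − 4 = 8 dB.
Ratio = input overshoot / output overshoot = 12 / 8 = 1.5.

1.5:1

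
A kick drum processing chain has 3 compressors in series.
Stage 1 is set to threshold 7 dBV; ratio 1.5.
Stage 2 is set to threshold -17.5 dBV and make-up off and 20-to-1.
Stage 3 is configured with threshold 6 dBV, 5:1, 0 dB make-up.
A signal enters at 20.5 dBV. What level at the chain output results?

Stage 1: 13.5 dB above 7 dBV, reduced 1.5:1 to 9 dB above → 16 dBV.
Stage 2: 16 dBV is 33.5 dB over -17.5 dBV; at 20:1 that becomes 1.675 dB over, giving -15.825 dBV.
Stage 3: -15.825 dBV ≤ 6 dBV, so stage 3 doesn't engage; output -15.825 dBV.

-15.825 dBV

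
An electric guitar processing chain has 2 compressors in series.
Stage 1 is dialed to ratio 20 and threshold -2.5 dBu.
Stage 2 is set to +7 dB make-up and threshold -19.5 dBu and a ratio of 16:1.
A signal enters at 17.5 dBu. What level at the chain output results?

-11.375 dBu

Stage 1: overshoot 20 dB → 20/20 = 1 dB → -1.5 dBu.
Stage 2: 18 dB above -19.5 dBu, reduced 16:1 to 1.125 dB above → -18.375 dBu; +7 dB make-up → -11.375 dBu.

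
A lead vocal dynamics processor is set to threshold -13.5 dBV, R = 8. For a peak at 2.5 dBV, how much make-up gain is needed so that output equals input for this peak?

14 dB

Overshoot 16 dB → 16/8 = 2 dB after compression, so the compressed level is -13.5 + 2 = -11.5 dBV.
Make-up = target − compressed = 2.5 − (-11.5) = 14 dB.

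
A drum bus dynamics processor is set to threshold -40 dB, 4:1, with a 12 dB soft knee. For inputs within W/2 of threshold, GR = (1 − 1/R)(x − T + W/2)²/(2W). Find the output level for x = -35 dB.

-38.78125 dB

x − T + W/2 = -35 − (-40) + 6 = 11.
GR = (1 − 1/4) × 11² / 24 = 0.75 × 121 / 24 = 3.78125 dB.
Output = -35 − 3.78125 = -38.78125 dB.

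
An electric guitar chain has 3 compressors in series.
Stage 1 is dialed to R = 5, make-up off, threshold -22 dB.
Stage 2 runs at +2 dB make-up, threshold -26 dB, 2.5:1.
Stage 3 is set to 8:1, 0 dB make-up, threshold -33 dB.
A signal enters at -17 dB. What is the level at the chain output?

-31.625 dB

Stage 1: 5 dB above -22 dB, reduced 5:1 to 1 dB above → -21 dB.
Stage 2: -21 dB is 5 dB over -26 dB; at 2.5:1 that becomes 2 dB over, giving -24 dB; +2 dB make-up → -22 dB.
Stage 3: 11 dB above -33 dB, reduced 8:1 to 1.375 dB above → -31.625 dB.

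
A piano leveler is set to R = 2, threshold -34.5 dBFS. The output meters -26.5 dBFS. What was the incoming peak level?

-18.5 dBFS

Post-compression overshoot = -26.5 − (-34.5) = 8 dB.
Input overshoot = R × output overshoot = 16 dB → input = -34.5 + 16 = -18.5 dBFS.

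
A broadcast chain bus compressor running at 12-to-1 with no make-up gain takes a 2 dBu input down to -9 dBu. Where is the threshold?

Input is 12 dB above T (since output overshoot × R = input overshoot: (-9 − T)·12 = 2 − T gives T = -10 dBu).
Check: -10 + (2 − (-10))/12 = -10 + 1 = -9 dBu. ✓

-10 dBu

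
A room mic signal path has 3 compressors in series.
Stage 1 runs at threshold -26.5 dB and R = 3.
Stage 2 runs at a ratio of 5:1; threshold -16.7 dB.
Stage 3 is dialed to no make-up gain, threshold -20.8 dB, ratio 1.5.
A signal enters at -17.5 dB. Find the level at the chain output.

-23.5 dB

Stage 1: overshoot 9 dB → 9/3 = 3 dB → -23.5 dB.
Stage 2: below threshold (-23.5 ≤ -16.7); passes unchanged; output -23.5 dB.
Stage 3: -23.5 dB ≤ -20.8 dB, so stage 3 doesn't engage; output -23.5 dB.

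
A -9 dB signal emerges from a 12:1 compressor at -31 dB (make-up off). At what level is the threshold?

Gain reduction = -9 − (-31) = 22 dB; output overshoot = GR / (R − 1) = 22 / 11 = 2 dB.
Threshold = output − output overshoot = -31 − 2 = -33 dB.

-33 dB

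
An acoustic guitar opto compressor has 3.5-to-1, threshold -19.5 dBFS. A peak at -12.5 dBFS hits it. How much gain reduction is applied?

-12.5 dBFS exceeds the threshold by 7 dB.
At 3.5:1, output sits 7/3.5 = 2 dB above threshold.
Gain reduction = 7 − 2 = 5 dB.

5 dB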